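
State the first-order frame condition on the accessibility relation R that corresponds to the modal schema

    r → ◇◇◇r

∀x ∃w (x = w ∧ xR³w)

This is a Sahlqvist (Geach-type) schema ◇^0□^0r → □^0◇^3r.
First-order correspondent: ∀x ∃w (x = w ∧ xR³w).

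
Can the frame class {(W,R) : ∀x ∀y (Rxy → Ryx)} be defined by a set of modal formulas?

This is a Sahlqvist condition; the B axiom r → □◇r defines it.
Suppose r→□◇r is valid. Take Rxy and set V(r)={x}. Then r at x, so □◇r at x, so ◇r at y, so some z with Ryz has r; z=x, i.e. Ryx.

Definable; r → □◇r defines it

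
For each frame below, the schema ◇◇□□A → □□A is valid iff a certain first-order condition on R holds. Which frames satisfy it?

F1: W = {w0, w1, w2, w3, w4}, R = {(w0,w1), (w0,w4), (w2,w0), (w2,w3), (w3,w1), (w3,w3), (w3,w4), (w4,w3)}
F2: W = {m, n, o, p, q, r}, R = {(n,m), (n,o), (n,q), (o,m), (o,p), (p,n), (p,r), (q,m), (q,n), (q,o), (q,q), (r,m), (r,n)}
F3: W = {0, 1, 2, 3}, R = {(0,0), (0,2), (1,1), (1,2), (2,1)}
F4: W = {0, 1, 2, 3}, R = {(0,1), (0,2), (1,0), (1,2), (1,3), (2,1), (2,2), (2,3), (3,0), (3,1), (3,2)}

Frame correspondent (Sahlqvist): ∀x ∀y ∀z ((xR²y ∧ xR²z) → ∃w (yR²w ∧ z = w)) — i.e. a generalized confluence (Geach) condition.
F1: fails — w2R²w1, w2R²w1 but no w with w1R²w and w1=w.
F2: fails — nR²m, nR²m but no w with mR²w and m=w.
F3: fails — 0R²1, 0R²0 but no w with 1R²w and 0=w.
F4: condition met.

F4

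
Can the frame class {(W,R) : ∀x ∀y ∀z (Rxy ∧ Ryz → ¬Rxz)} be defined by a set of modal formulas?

No — not modally definable

If a class were modally definable it would be closed under surjective bounded morphisms (Goldblatt–Thomason).
The 3-cycle (worlds a,b,c with a→b→c→a) is intransitive. Mapping every world to a single reflexive point • is a surjective bounded morphism; the reflexive point is not intransitive (R••∧R•• but R••).
Hence intransitivity is not modally definable.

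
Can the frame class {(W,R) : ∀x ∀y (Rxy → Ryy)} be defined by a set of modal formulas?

The condition is shift-reflexivity. A defining modal formula is □(□p → p).
Suppose □(□p→p) is valid. Take Rxy and set V(p)={w : Ryw}. Then at y, □p holds; since □(□p→p) at x, □p→p at y, so p at y, i.e. Ryy.

Yes, by □(□p → p)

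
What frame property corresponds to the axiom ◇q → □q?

This is the CD axiom.
Its frame correspondent is partial functionality — ∀x ∀y ∀z (Rxy ∧ Rxz → y = z).

partial functionality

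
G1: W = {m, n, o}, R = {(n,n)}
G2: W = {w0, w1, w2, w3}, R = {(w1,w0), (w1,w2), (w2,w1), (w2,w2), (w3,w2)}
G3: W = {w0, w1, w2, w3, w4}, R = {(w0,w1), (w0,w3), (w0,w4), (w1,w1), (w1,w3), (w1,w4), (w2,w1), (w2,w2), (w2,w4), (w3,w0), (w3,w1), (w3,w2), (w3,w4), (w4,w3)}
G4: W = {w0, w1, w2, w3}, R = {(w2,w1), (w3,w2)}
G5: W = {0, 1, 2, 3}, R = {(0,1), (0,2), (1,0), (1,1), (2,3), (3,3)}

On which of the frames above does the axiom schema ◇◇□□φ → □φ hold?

The schema corresponds to a generalized confluence (Geach) condition: ∀x ∀y ∀z ((xR²y ∧ xRz) → ∃w (yR²w ∧ z = w)).
G1: ✓.
G2: fails — w1R²w1, w1Rw0 but no w with w1R²w and w0=w.
G3: fails — w0R²w4, w0Rw3 but no w with w4R²w and w3=w.
G4: fails — w3R²w1, w3Rw2 but no w with w1R²w and w2=w.
G5: fails — 0R²0, 0R2 but no w with 0R²w and 2=w.

G1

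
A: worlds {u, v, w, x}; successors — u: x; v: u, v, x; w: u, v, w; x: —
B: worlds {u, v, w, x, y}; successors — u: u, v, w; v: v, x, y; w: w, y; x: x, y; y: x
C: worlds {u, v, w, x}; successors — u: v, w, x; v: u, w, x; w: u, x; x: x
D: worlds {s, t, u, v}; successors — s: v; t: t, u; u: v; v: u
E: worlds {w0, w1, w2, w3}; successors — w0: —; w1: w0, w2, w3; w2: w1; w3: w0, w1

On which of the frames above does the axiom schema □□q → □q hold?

B

This is the axiom for density; its first-order frame correspondent is ∀x ∀y (Rxy → ∃z (Rxz ∧ Rzy)).
A: fails — Rux but no z with Ruz and Rzx.
B: ✓.
C: fails — Ruv but no z with Ruz and Rzv.
D: fails — Ruv but no z with Ruz and Rzv.
E: fails — Rw1w2 but no z with Rw1z and Rzw2.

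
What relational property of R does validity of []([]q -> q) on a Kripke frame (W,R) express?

Suppose □(□q→q) is valid. Take Rxy and set V(q)={w : Ryw}. Then at y, □q holds; since □(□q→q) at x, □q→q at y, so q at y, i.e. Ryy.
Conversely, on a frame with shift-reflexivity the schema holds at every world under every valuation.
So the correspondent is shift-reflexivity.

shift-reflexivity: forall x forall y (Rxy -> Ryy)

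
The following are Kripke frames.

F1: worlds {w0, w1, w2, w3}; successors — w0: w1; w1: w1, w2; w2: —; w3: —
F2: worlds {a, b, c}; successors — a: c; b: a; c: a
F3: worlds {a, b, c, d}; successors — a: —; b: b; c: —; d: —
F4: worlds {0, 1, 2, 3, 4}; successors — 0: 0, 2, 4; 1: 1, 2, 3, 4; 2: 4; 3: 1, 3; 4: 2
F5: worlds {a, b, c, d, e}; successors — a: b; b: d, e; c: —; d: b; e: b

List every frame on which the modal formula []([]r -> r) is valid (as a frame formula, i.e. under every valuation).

F3

The schema corresponds to shift-reflexivity: forall x forall y (Rxy -> Ryy).
F1: fails — Rw1w2 but not Rw2w2.
F2: fails — Rac but not Rcc.
F3: ✓.
F4: fails — R02 but not R22.
F5: fails — Reb but not Rbb.
Valid on: F3.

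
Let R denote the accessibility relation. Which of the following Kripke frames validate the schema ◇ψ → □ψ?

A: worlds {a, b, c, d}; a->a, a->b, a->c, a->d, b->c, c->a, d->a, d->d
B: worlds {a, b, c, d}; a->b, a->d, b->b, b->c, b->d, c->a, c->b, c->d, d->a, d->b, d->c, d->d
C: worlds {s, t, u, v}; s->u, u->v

Frame correspondent (Sahlqvist): ∀x ∀y ∀z (Rxy ∧ Rxz → y = z) — i.e. partial functionality.
A: fails — a sees both a and b.
B: fails — a sees both b and d.
C: satisfies the condition.

C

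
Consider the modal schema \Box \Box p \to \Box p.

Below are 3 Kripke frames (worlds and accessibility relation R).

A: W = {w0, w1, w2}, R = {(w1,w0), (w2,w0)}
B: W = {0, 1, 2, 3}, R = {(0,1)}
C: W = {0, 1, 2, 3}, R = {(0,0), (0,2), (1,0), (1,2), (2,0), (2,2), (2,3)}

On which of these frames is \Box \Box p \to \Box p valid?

C

This is the axiom for density; its first-order frame correspondent is \forall x \forall y (Rxy \to \exists z (Rxz \wedge Rzy)).
A: fails — Rw1w0 but no z with Rw1z and Rzw0.
B: fails — R01 but no z with R0z and Rz1.
C: ✓.
Valid on: C.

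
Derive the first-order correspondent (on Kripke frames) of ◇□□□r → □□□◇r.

This is a Sahlqvist (Geach-type) schema ◇^1□^3r → □^3◇^1r.
Minimal-valuation argument: fix x; take any y with xR^1y and any z with xR^3z. Set V(r) to the set of worlds R-reachable from y in exactly 3 steps. Then □^3r holds at y, so the antecedent holds at x; validity forces ◇^1r at z, giving a w with zR^1w and yR^3w.
First-order correspondent: ∀x ∀y ∀z ((xRy ∧ xR³z) → ∃w (yR³w ∧ zRw)).

∀x ∀y ∀z ((xRy ∧ xR³z) → ∃w (yR³w ∧ zRw))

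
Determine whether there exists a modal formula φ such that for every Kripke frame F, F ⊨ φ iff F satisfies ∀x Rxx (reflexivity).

The condition is reflexivity. A defining modal formula is □p → p.
Suppose □p→p is valid. At any x set V(p)={w : Rxw}. Then □p holds at x, so p holds at x, i.e. Rxx.

Yes, by □p → p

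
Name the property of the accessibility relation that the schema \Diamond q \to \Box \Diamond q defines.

the Euclidean property

Suppose ◇q→□◇q is valid. Take Rxy, Rxz and set V(q)={y}. Then ◇q at x, so □◇q at x, so ◇q at z, so some w with Rzw has q; w=y, i.e. Rzy. By symmetry of the argument, Ryz.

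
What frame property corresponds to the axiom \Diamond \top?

◇⊤ holds at w iff w has a successor, so frame-validity of ◇⊤ is exactly seriality. Equivalently via □q → ◇q:
Suppose □q→◇q is valid. At any x set V(q)=W. Then □q at x, so ◇q at x, so x has a successor.
Conversely, any frame satisfying \forall x \exists y Rxy validates the schema.
Frame condition: \forall x \exists y Rxy.

seriality: \forall x \exists y Rxy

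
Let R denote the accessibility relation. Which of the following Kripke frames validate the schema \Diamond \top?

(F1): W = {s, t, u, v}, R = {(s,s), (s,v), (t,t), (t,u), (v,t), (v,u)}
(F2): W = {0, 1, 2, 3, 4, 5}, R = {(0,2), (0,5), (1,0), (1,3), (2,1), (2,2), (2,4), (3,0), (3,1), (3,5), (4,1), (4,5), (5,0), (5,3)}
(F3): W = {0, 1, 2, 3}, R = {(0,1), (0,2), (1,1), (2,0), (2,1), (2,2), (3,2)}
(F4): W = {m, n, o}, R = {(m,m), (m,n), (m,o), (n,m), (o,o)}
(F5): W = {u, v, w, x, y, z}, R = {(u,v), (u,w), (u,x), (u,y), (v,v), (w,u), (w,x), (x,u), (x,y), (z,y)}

(F2), (F3), (F4)

The schema corresponds to seriality: \forall x \exists y Rxy.
(F1): fails — world u has no successor.
(F2): satisfies the condition.
(F3): satisfies the condition.
(F4): satisfies the condition.
(F5): fails — world y has no successor.
Valid on: (F2), (F3), (F4).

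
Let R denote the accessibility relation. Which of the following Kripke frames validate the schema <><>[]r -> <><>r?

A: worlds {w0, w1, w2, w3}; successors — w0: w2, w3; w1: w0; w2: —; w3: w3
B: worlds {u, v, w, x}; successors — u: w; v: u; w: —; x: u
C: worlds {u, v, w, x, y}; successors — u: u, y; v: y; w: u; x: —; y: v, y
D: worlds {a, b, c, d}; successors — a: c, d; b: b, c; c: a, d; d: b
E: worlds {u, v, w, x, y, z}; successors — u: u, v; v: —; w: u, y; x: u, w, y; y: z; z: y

Frame correspondent (Sahlqvist): forall x forall y (x R^2 y -> exists w (yRw & x R^2 w)) — i.e. a generalized confluence (Geach) condition.
A: fails — w1R²w2 but no w with w2Rw and w1R²w.
B: fails — vR²w but no t with wRt and vR²t.
C: satisfies the condition.
D: fails — dR²c but no w with cRw and dR²w.
E: fails — uR²v but no t with vRt and uR²t.

C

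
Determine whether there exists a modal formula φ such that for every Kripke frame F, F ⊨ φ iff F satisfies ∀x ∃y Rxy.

Yes — defined by □q → ◇q

This is a Sahlqvist condition; the D axiom □q → ◇q defines it.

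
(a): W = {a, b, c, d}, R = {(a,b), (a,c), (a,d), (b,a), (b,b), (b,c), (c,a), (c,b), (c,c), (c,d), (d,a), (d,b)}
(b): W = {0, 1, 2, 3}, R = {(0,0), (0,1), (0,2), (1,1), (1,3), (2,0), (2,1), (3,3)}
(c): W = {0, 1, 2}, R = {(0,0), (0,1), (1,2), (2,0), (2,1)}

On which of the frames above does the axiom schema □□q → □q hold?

(a), (b)

Frame correspondent (Sahlqvist): ∀x ∀y (Rxy → ∃z (Rxz ∧ Rzy)) — i.e. density.
(a): holds.
(b): holds.
(c): fails — R12 but no z with R1z and Rz2.
Valid on: (a), (b).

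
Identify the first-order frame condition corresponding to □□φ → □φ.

density: ∀x ∀y (Rxy → ∃z (Rxz ∧ Rzy))

Suppose □□φ→□φ is valid. Take Rxy and set V(φ)={w : xR²w}. Then □□φ at x, so □φ at x, so φ at y, i.e. ∃z(Rxz∧Rzy).
Conversely, on a frame with density the schema holds at every world under every valuation.
So the correspondent is density.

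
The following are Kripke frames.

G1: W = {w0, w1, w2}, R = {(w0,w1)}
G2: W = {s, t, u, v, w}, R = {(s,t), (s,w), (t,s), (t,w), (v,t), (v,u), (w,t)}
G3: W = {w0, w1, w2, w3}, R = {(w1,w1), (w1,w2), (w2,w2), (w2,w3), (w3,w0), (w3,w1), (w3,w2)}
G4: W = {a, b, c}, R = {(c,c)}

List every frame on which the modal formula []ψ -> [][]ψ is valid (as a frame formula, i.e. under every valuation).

G1, G4

Frame correspondent (Sahlqvist): forall x forall y forall z (Rxy & Ryz -> Rxz) — i.e. transitivity.
G1: ✓.
G2: fails — Rwt and Rts but not Rws.
G3: fails — Rw1w2 and Rw2w3 but not Rw1w3.
G4: ✓.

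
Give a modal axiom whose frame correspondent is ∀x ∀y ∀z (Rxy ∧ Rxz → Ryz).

◇p → □◇p

This is the Euclidean property; the standard corresponding axiom is 5: ◇p → □◇p.
Suppose ◇p→□◇p is valid. Take Rxy, Rxz and set V(p)={y}. Then ◇p at x, so □◇p at x, so ◇p at z, so some w with Rzw has p; w=y, i.e. Rzy. By symmetry of the argument, Ryz.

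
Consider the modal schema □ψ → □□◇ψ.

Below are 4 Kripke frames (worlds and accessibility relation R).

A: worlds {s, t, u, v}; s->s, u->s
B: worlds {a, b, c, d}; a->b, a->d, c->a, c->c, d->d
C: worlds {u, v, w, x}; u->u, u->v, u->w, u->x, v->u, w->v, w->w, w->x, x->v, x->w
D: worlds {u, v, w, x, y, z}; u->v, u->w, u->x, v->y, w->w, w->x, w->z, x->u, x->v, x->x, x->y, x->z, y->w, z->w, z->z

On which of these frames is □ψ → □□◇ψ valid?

A

Frame correspondent (Sahlqvist): ∀x ∀z (xR²z → ∃w (xRw ∧ zRw)) — i.e. a generalized confluence (Geach) condition.
A: satisfies the condition.
B: fails — cR²a but no w with cRw and aRw.
C: fails — vR²w but no t with vRt and wRt.
D: fails — uR²v but no t with uRt and vRt.
Valid on: A.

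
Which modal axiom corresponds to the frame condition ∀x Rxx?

A defining formula is □s → s (the T axiom).
Suppose □s→s is valid. At any x set V(s)={w : Rxw}. Then □s holds at x, so s holds at x, i.e. Rxx.

□s → s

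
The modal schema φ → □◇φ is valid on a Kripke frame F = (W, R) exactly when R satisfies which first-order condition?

symmetry: ∀x ∀y (Rxy → Ryx)

Suppose φ→□◇φ is valid. Take Rxy and set V(φ)={x}. Then φ at x, so □◇φ at x, so ◇φ at y, so some z with Ryz has φ; z=x, i.e. Ryx.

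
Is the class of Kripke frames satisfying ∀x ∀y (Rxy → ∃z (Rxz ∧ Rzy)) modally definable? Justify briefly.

This is a Sahlqvist condition; the C4 axiom □□p → □p defines it.
Suppose □□p→□p is valid. Take Rxy and set V(p)={w : xR²w}. Then □□p at x, so □p at x, so p at y, i.e. ∃z(Rxz∧Rzy).

Yes, by □□p → □p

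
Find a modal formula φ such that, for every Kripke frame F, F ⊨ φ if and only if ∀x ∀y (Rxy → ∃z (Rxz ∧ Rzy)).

A defining formula is □□ψ → □ψ (the C4 axiom).
Suppose □□ψ→□ψ is valid. Take Rxy and set V(ψ)={w : xR²w}. Then □□ψ at x, so □ψ at x, so ψ at y, i.e. ∃z(Rxz∧Rzy).

□□ψ → □ψ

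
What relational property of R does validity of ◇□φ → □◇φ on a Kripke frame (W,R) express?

convergence: ∀x ∀y ∀z (Rxy ∧ Rxz → ∃w (Ryw ∧ Rzw))

Suppose ◇□φ→□◇φ is valid. Take Rxy, Rxz and set V(φ)={w : Ryw}. Then □φ at y so ◇□φ at x, so □◇φ at x, so ◇φ at z, giving w with Rzw and Ryw.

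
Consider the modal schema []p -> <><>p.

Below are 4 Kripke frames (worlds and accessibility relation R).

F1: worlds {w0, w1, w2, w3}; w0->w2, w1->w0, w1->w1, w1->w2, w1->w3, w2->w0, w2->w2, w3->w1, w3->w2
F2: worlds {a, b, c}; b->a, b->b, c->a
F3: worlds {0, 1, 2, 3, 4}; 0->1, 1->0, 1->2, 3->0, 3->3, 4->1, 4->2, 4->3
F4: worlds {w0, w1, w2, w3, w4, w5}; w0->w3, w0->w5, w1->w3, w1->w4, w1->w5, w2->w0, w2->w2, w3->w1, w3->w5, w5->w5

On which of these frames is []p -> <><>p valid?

The schema corresponds to a generalized confluence (Geach) condition: forall x exists w (xRw & x R^2 w).
F1: satisfies the condition.
F2: fails — at a but no w with aRw and aR²w.
F3: fails — at 0 but no w with 0Rw and 0R²w.
F4: fails — at w4 but no w with w4Rw and w4R²w.
Valid on: F1.

F1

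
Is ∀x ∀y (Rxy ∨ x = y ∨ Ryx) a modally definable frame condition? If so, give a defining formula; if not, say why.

No

Any modally definable frame class is closed under disjoint unions.
Take 3 disjoint single-world reflexive frames: each is trivially connected, but their disjoint union has 3 worlds with no edge between distinct components, so it is not connected.
Hence connectedness of R is not modally definable.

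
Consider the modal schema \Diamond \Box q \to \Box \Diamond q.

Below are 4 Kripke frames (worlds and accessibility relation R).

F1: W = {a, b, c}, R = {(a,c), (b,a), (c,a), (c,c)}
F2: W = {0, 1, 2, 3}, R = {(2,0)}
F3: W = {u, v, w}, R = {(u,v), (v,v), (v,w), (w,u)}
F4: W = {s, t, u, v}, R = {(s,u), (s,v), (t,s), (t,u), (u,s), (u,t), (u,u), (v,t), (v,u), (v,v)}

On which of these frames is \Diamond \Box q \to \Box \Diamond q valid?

F1, F4

Frame correspondent (Sahlqvist): \forall x \forall y \forall z (Rxy \wedge Rxz \to \exists w (Ryw \wedge Rzw)) — i.e. convergence.
F1: satisfies the condition.
F2: fails — R20 and R20 but 0 and 0 have no common successor.
F3: fails — Rvv and Rvw but v and w have no common successor.
F4: satisfies the condition.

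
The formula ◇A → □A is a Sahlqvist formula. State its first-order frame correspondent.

This is the CD axiom.
It corresponds to partial functionality: ∀x ∀y ∀z (Rxy ∧ Rxz → y = z).

Partial functionality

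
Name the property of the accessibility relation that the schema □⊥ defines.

emptiness of R

□⊥ is valid iff no world has any successor (otherwise □⊥ fails at any world with one).
The converse is a direct semantic check.
So the correspondent is emptiness of R.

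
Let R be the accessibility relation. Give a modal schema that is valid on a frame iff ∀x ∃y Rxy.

□q → ◇q

The condition is seriality. The D schema □q → ◇q defines it.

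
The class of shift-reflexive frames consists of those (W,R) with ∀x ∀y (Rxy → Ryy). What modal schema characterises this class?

This is shift-reflexivity; the standard corresponding axiom is T□: □(□p → p).
Suppose □(□p→p) is valid. Take Rxy and set V(p)={w : Ryw}. Then at y, □p holds; since □(□p→p) at x, □p→p at y, so p at y, i.e. Ryy.

□(□p → p)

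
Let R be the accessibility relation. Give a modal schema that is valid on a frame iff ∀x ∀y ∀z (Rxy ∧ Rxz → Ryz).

◇ψ → □◇ψ

The condition is the Euclidean property. The 5 schema ◇ψ → □◇ψ defines it.
Suppose ◇ψ→□◇ψ is valid. Take Rxy, Rxz and set V(ψ)={y}. Then ◇ψ at x, so □◇ψ at x, so ◇ψ at z, so some w with Rzw has ψ; w=y, i.e. Rzy. By symmetry of the argument, Ryz.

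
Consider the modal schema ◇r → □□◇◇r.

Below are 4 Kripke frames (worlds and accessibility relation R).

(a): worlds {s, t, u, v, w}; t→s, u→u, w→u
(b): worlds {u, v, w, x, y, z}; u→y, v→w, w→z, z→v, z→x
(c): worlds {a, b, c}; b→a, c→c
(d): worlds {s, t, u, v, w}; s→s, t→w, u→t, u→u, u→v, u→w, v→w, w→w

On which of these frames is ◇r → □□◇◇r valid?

This is the axiom for a generalized confluence (Geach) condition; its first-order frame correspondent is ∀x ∀y ∀z ((xRy ∧ xR²z) → ∃w (y = w ∧ zR²w)).
(a): holds.
(b): fails — wRz, wR²x but no t with z=t and xR²t.
(c): holds.
(d): fails — uRt, uR²t but no w* with t=w* and tR²w*.
Valid on: (a), (c).

(a), (c)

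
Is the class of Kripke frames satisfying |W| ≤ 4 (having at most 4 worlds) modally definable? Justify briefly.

Modal frame validity is preserved under disjoint unions.
Any modal formula valid on each of 5 disjoint one-world frames is valid on their disjoint union (validity is preserved under disjoint unions). Each one-world frame has |W|=1≤4, but the union has |W|=5.
So the class is not modally definable.

No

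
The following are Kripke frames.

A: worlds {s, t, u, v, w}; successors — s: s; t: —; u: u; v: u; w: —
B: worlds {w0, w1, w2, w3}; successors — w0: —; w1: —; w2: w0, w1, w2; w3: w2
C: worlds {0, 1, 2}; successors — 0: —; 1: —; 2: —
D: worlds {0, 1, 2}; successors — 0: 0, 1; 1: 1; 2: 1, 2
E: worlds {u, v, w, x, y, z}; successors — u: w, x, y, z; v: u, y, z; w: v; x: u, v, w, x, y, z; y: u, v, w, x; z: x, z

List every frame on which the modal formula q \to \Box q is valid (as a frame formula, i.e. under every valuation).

C

Frame correspondent (Sahlqvist): \forall x \forall z (xRz \to \exists w (x = w \wedge z = w)) — i.e. a generalized confluence (Geach) condition.
A: fails — vRu but v ≠ u.
B: fails — w2Rw0 but w2 ≠ w0.
C: ✓.
D: fails — 0R1 but 0 ≠ 1.
E: fails — uRw but u ≠ w.
Valid on: C.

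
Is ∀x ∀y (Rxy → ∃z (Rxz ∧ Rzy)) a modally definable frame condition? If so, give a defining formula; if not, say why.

The condition is density. A defining modal formula is □□q → □q.
Suppose □□q→□q is valid. Take Rxy and set V(q)={w : xR²w}. Then □□q at x, so □q at x, so q at y, i.e. ∃z(Rxz∧Rzy).

Definable; □□q → □q defines it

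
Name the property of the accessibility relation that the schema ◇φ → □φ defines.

Partial functionality

Suppose ◇φ→□φ is valid. Take Rxy, Rxz and set V(φ)={y}. Then ◇φ at x, so □φ at x, so φ at z, i.e. z=y.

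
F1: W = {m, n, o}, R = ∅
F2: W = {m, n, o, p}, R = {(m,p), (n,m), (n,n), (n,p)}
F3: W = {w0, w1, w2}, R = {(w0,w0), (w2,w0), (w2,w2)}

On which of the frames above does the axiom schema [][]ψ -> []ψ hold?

This is the axiom for density; its first-order frame correspondent is forall x forall y (Rxy -> exists z (Rxz & Rzy)).
F1: satisfies the condition.
F2: fails — Rmp but no z with Rmz and Rzp.
F3: satisfies the condition.
Valid on: F1, F3.

F1, F3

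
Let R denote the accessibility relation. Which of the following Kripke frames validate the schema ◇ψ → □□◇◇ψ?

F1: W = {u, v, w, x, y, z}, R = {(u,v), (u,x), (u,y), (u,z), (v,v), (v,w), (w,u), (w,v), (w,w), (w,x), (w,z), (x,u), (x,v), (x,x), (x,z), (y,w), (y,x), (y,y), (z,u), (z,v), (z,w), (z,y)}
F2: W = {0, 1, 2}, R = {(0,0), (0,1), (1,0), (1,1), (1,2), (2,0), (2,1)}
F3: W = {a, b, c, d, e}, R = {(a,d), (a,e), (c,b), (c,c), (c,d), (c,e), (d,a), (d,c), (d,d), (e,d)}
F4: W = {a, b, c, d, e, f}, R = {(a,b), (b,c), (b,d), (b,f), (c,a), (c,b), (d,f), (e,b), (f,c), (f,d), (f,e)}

F2

Frame correspondent (Sahlqvist): ∀x ∀y ∀z ((xRy ∧ xR²z) → ∃w (y = w ∧ zR²w)) — i.e. a generalized confluence (Geach) condition.
F1: fails — uRy, uR²v but no t with y=t and vR²t.
F2: holds.
F3: fails — aRe, aR²a but no w with e=w and aR²w.
F4: fails — aRb, aR²d but no w with b=w and dR²w.
Valid on: F2.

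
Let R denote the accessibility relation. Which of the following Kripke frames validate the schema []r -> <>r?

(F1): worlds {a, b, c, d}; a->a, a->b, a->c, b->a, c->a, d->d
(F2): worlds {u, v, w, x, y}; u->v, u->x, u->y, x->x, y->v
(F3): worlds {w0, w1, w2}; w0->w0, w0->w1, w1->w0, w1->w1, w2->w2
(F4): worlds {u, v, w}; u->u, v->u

(F1), (F3)

This is the axiom for seriality; its first-order frame correspondent is forall x exists y Rxy.
(F1): satisfies the condition.
(F2): fails — world v has no successor.
(F3): satisfies the condition.
(F4): fails — world w has no successor.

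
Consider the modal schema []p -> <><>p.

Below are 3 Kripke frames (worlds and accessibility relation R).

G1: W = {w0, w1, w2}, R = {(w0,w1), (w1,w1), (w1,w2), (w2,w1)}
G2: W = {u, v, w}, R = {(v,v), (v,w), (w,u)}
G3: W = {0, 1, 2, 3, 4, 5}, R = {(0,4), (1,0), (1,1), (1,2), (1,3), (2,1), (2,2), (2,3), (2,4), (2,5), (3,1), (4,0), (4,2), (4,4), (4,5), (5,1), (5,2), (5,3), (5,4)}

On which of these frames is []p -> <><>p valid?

The schema corresponds to a generalized confluence (Geach) condition: forall x exists w (xRw & x R^2 w).
G1: condition met.
G2: fails — at u but no t with uRt and uR²t.
G3: condition met.
Valid on: G1, G3.

G1, G3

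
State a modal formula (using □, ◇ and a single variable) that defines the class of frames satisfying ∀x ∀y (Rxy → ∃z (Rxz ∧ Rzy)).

□□p → □p

The condition is density. The C4 schema □□p → □p defines it.
Suppose □□p→□p is valid. Take Rxy and set V(p)={w : xR²w}. Then □□p at x, so □p at x, so p at y, i.e. ∃z(Rxz∧Rzy).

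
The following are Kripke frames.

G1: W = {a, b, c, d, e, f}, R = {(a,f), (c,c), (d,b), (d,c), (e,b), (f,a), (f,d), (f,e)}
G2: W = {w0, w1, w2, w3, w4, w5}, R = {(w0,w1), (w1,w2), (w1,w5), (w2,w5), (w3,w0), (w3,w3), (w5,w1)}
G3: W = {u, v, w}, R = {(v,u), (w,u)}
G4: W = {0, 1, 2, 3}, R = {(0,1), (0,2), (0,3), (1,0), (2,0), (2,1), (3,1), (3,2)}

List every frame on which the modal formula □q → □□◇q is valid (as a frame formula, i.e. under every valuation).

G3

Frame correspondent (Sahlqvist): ∀x ∀z (xR²z → ∃w (xRw ∧ zRw)) — i.e. a generalized confluence (Geach) condition.
G1: fails — aR²d but no w with aRw and dRw.
G2: fails — w0R²w2 but no w with w0Rw and w2Rw.
G3: satisfies the condition.
G4: fails — 0R²1 but no w with 0Rw and 1Rw.
Valid on: G3.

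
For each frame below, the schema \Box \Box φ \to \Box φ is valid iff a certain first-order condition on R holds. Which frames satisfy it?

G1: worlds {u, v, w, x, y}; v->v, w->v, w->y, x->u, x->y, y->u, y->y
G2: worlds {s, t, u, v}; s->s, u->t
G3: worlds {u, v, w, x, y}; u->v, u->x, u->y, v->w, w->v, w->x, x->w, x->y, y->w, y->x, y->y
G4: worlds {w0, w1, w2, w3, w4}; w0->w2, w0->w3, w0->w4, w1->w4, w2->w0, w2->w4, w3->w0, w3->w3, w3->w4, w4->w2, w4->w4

G1

This is the axiom for density; its first-order frame correspondent is \forall x \forall y (Rxy \to \exists z (Rxz \wedge Rzy)).
G1: satisfies the condition.
G2: fails — Rut but no z with Ruz and Rzt.
G3: fails — Ruv but no z with Ruz and Rzv.
G4: fails — Rw2w0 but no z with Rw2z and Rzw0.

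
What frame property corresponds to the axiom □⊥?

□⊥ is valid iff no world has any successor (otherwise □⊥ fails at any world with one).
Conversely, any frame satisfying ∀x ∀y ¬Rxy validates the schema.
Frame condition: ∀x ∀y ¬Rxy.

Emptiness of R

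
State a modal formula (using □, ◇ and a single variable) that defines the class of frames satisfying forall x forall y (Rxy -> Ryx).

A defining formula is r → □◇r (the B axiom).
Suppose r→□◇r is valid. Take Rxy and set V(r)={x}. Then r at x, so □◇r at x, so ◇r at y, so some z with Ryz has r; z=x, i.e. Ryx.

r → □◇r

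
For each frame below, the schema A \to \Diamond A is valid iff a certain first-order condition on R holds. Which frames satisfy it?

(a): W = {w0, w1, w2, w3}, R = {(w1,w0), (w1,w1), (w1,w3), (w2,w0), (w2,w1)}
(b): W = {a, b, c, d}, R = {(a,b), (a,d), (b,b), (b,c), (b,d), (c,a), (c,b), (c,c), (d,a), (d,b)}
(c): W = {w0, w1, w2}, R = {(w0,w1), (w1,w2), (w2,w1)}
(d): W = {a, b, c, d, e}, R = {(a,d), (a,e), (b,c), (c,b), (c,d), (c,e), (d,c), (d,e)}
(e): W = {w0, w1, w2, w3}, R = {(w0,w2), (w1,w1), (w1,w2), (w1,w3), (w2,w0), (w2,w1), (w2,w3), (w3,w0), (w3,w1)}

This is the axiom for reflexivity; its first-order frame correspondent is \forall x Rxx.
(a): fails — world w0 does not see itself.
(b): fails — world a does not see itself.
(c): fails — world w0 does not see itself.
(d): fails — world a does not see itself.
(e): fails — world w0 does not see itself.

none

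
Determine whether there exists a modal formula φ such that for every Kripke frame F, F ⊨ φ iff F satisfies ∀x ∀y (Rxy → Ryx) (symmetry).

Definable; p → □◇p defines it

This is a Sahlqvist condition; the B axiom p → □◇p defines it.
Suppose p→□◇p is valid. Take Rxy and set V(p)={x}. Then p at x, so □◇p at x, so ◇p at y, so some z with Ryz has p; z=x, i.e. Ryx.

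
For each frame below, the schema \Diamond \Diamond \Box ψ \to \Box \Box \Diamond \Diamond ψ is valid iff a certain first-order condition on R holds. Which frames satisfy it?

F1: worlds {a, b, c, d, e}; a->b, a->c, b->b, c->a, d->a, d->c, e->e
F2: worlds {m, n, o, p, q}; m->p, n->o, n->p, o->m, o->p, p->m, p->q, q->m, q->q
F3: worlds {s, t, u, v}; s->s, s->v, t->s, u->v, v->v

F3

The schema corresponds to a generalized confluence (Geach) condition: \forall x \forall y \forall z ((x R^2 y \wedge x R^2 z) \to \exists w (yRw \wedge z R^2 w)).
F1: fails — cR²c, cR²b but no w with cRw and bR²w.
F2: fails — mR²m, mR²m but no w with mRw and mR²w.
F3: condition met.
Valid on: F3.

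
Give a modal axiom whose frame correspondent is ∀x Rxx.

□p → p

This is reflexivity; the standard corresponding axiom is T: □p → p.
Suppose □p→p is valid. At any x set V(p)={w : Rxw}. Then □p holds at x, so p holds at x, i.e. Rxx.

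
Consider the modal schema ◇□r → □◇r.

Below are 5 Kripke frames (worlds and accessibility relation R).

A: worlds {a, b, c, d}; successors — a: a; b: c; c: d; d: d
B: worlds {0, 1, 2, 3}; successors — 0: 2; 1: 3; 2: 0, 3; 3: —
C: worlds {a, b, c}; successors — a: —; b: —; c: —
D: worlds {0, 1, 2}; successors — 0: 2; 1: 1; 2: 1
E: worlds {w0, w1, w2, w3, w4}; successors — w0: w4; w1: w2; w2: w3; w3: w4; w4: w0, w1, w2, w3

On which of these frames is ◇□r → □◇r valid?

This is the axiom for convergence; its first-order frame correspondent is ∀x ∀y ∀z (Rxy ∧ Rxz → ∃w (Ryw ∧ Rzw)).
A: condition met.
B: fails — R13 and R13 but 3 and 3 have no common successor.
C: condition met.
D: condition met.
E: fails — Rw4w1 and Rw4w0 but w1 and w0 have no common successor.
Valid on: A, C, D.

A, C, D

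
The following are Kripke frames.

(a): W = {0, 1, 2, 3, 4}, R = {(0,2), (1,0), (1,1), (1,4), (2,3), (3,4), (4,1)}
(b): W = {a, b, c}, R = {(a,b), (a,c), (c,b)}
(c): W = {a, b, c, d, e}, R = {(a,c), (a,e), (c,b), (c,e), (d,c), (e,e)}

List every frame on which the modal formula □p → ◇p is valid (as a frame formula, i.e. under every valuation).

Frame correspondent (Sahlqvist): ∀x ∃y Rxy — i.e. seriality.
(a): holds.
(b): fails — world b has no successor.
(c): fails — world b has no successor.

(a)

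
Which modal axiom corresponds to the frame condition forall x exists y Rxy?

□s → ◇s

The condition is seriality. The D schema □s → ◇s defines it.
Suppose □s→◇s is valid. At any x set V(s)=W. Then □s at x, so ◇s at x, so x has a successor.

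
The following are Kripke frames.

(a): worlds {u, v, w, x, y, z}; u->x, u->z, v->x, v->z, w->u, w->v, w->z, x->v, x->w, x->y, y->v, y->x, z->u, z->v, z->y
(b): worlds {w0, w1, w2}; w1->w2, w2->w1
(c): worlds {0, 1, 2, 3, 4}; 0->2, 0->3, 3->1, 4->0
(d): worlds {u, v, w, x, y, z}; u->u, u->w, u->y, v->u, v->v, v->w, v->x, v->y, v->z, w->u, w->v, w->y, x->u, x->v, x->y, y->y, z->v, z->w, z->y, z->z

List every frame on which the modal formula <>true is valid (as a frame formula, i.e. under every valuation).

(a), (d)

This is the axiom for seriality; its first-order frame correspondent is forall x exists y Rxy.
(a): satisfies the condition.
(b): fails — world w0 has no successor.
(c): fails — world 1 has no successor.
(d): satisfies the condition.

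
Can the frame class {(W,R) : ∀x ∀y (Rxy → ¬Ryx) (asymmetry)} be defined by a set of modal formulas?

Any modally definable frame class is closed under surjective bounded morphisms.
The 4-cycle (worlds a,b,c,d with a→b→c→d→a) is asymmetric. Mapping every world to a single reflexive point • is a surjective bounded morphism, and the reflexive point is not asymmetric (R•• but asymmetry requires ¬R••).
So no modal formula (or set of formulas) defines exactly the asymmetric frames.

Not definable by any modal formula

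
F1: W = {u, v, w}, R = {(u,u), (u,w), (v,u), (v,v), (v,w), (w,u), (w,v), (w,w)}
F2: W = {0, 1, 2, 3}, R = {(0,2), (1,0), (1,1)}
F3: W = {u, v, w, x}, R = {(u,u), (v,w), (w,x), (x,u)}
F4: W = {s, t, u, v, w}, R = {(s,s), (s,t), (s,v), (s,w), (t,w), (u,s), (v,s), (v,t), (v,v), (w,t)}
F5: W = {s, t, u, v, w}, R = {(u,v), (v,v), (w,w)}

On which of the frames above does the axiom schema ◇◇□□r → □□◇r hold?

This is the axiom for a generalized confluence (Geach) condition; its first-order frame correspondent is ∀x ∀y ∀z ((xR²y ∧ xR²z) → ∃w (yR²w ∧ zRw)).
F1: ✓.
F2: fails — 1R²0, 1R²0 but no w with 0R²w and 0Rw.
F3: ✓.
F4: fails — sR²t, sR²t but no w* with tR²w* and tRw*.
F5: ✓.
Valid on: F1, F3, F5.

F1, F3, F5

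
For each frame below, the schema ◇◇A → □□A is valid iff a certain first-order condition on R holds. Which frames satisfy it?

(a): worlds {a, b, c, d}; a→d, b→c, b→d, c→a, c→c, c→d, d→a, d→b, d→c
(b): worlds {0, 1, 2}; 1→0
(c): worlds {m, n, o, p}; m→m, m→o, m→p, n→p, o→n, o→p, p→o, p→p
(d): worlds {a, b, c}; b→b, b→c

The schema corresponds to a generalized confluence (Geach) condition: ∀x ∀y ∀z ((xR²y ∧ xR²z) → ∃w (y = w ∧ z = w)).
(a): fails — aR²a, aR²b but a ≠ b.
(b): satisfies the condition.
(c): fails — mR²m, mR²n but m ≠ n.
(d): fails — bR²b, bR²c but b ≠ c.
Valid on: (b).

(b)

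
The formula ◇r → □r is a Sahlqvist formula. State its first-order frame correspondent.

Partial functionality

This is the CD axiom.
Its frame correspondent is partial functionality — ∀x ∀y ∀z (Rxy ∧ Rxz → y = z).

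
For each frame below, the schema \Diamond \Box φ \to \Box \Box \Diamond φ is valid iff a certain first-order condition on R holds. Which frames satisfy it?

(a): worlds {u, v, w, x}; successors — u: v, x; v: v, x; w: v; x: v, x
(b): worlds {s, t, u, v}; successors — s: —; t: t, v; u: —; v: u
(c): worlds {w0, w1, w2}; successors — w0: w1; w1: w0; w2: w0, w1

The schema corresponds to a generalized confluence (Geach) condition: \forall x \forall y \forall z ((xRy \wedge x R^2 z) \to \exists w (yRw \wedge zRw)).
(a): ✓.
(b): fails — tRt, tR²u but no w with tRw and uRw.
(c): fails — w0Rw1, w0R²w0 but no w with w1Rw and w0Rw.

(a)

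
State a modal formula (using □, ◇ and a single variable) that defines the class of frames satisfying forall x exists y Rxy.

□q → ◇q

The condition is seriality. The D schema □q → ◇q defines it.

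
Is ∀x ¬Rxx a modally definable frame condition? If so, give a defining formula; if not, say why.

Modal frame validity is preserved under surjective bounded morphisms.
The 5-cycle (worlds w0,w1,w2,w3,w4 with w0→w1→w2→w3→w4→w0) is irreflexive, and the map sending every world to a single reflexive point • is a surjective bounded morphism (forth: every edge maps to (•,•); back: every world has a successor). So any modal formula valid on the 5-cycle is also valid on the reflexive point, which is not irreflexive.
So no modal formula (or set of formulas) defines exactly the irreflexive frames.

Not definable by any modal formula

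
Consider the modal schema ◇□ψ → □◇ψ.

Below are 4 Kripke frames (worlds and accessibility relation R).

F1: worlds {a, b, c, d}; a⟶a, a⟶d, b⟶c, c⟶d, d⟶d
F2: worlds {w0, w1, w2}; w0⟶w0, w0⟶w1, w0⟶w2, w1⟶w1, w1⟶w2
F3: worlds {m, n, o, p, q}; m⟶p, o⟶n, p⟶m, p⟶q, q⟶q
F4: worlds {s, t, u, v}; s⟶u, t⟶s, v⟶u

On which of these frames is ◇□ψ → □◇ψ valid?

The schema corresponds to convergence: ∀x ∀y ∀z (Rxy ∧ Rxz → ∃w (Ryw ∧ Rzw)).
F1: ✓.
F2: fails — Rw0w1 and Rw0w2 but w1 and w2 have no common successor.
F3: fails — Ron and Ron but n and n have no common successor.
F4: fails — Rsu and Rsu but u and u have no common successor.

F1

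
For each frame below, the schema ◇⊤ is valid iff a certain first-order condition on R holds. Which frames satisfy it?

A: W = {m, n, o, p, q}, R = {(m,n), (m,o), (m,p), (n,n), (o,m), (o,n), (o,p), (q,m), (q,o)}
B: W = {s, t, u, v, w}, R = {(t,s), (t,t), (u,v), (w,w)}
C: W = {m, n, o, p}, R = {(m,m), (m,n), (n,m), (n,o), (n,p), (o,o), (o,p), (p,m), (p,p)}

This is the axiom for seriality; its first-order frame correspondent is ∀x ∃y Rxy.
A: fails — world p has no successor.
B: fails — world s has no successor.
C: condition met.
Valid on: C.

C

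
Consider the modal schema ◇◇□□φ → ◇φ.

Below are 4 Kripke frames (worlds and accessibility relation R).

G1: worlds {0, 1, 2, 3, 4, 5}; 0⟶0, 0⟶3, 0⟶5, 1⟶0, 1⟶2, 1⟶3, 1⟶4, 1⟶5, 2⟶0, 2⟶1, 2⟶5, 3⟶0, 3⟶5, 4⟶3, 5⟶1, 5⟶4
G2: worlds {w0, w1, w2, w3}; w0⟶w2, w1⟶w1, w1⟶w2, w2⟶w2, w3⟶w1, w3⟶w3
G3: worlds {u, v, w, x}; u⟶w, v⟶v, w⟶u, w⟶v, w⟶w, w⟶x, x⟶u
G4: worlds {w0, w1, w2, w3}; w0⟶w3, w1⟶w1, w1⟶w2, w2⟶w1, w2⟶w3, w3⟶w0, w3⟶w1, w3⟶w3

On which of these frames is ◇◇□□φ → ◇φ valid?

Frame correspondent (Sahlqvist): ∀x ∀y (xR²y → ∃w (yR²w ∧ xRw)) — i.e. a generalized confluence (Geach) condition.
G1: fails — 5R²4 but no w with 4R²w and 5Rw.
G2: fails — w3R²w2 but no w with w2R²w and w3Rw.
G3: fails — uR²v but no t with vR²t and uRt.
G4: ✓.

G4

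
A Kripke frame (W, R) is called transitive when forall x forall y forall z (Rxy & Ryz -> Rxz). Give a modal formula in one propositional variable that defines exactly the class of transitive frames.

□ψ → □□ψ

The condition is transitivity. The 4 schema □ψ → □□ψ defines it.
Suppose □ψ→□□ψ is valid. Take Rxy, Ryz and set V(ψ)={w : Rxw}. Then □ψ at x, so □□ψ at x, so □ψ at y, so ψ at z, i.e. Rxz.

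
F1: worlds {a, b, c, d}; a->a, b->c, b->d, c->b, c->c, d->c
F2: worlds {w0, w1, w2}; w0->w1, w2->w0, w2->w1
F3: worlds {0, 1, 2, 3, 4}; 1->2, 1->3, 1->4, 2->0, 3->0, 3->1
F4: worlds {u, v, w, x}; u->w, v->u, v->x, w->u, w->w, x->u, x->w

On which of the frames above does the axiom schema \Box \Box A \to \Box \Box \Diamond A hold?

This is the axiom for a generalized confluence (Geach) condition; its first-order frame correspondent is \forall x \forall z (x R^2 z \to \exists w (x R^2 w \wedge zRw)).
F1: condition met.
F2: fails — w2R²w1 but no w with w2R²w and w1Rw.
F3: fails — 1R²0 but no w with 1R²w and 0Rw.
F4: condition met.

F1, F4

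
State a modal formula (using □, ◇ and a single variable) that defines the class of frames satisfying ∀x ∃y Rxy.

□p → ◇p

A defining formula is □p → ◇p (the D axiom).
Suppose □p→◇p is valid. At any x set V(p)=W. Then □p at x, so ◇p at x, so x has a successor.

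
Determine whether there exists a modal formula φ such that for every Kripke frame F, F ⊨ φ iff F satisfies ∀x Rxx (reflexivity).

Yes, by □q → q

Yes: it is reflexivity, defined by the T schema □q → q.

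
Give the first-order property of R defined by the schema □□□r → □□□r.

This is a Sahlqvist (Geach-type) schema ◇^0□^3r → □^3◇^0r.
Minimal-valuation argument: fix x; take any y with xR^0y and any z with xR^3z. Set V(r) to the set of worlds R-reachable from y in exactly 3 steps. Then □^3r holds at y, so the antecedent holds at x; validity forces ◇^0r at z, giving a w with zR^0w and yR^3w.
First-order correspondent: ∀x ∀z (xR³z → ∃w (xR³w ∧ z = w)).

∀x ∀z (xR³z → ∃w (xR³w ∧ z = w))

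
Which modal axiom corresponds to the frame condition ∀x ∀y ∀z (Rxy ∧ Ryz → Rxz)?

The condition is transitivity. The 4 schema □r → □□r defines it.
Suppose □r→□□r is valid. Take Rxy, Ryz and set V(r)={w : Rxw}. Then □r at x, so □□r at x, so □r at y, so r at z, i.e. Rxz.

□r → □□r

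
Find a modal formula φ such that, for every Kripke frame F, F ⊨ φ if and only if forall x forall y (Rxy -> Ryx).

r → □◇r

A defining formula is r → □◇r (the B axiom).
Suppose r→□◇r is valid. Take Rxy and set V(r)={x}. Then r at x, so □◇r at x, so ◇r at y, so some z with Ryz has r; z=x, i.e. Ryx.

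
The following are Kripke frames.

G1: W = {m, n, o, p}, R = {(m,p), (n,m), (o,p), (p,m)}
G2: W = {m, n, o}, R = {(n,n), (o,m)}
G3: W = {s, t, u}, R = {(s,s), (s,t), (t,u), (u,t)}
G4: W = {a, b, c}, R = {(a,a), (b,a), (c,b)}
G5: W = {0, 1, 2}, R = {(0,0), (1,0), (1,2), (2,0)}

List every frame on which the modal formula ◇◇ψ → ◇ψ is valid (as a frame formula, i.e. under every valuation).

The schema corresponds to transitivity: ∀x ∀y ∀z (Rxy ∧ Ryz → Rxz).
G1: fails — Rnm and Rmp but not Rnp.
G2: satisfies the condition.
G3: fails — Rtu and Rut but not Rtt.
G4: fails — Rcb and Rba but not Rca.
G5: satisfies the condition.
Valid on: G2, G5.

G2, G5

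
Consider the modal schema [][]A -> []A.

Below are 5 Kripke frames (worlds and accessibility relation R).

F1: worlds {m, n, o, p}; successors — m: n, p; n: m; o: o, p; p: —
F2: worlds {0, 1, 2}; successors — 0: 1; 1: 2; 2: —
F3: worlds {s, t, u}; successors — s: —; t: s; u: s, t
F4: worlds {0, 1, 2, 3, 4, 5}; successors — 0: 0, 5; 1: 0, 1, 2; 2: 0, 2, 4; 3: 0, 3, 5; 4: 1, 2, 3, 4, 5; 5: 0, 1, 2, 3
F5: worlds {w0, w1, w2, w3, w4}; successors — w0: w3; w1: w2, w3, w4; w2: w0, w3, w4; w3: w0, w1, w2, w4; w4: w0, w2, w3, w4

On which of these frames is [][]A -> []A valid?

F4

The schema corresponds to density: forall x forall y (Rxy -> exists z (Rxz & Rzy)).
F1: fails — Rnm but no z with Rnz and Rzm.
F2: fails — R12 but no z with R1z and Rz2.
F3: fails — Rts but no z with Rtz and Rzs.
F4: condition met.
F5: fails — Rw3w1 but no z with Rw3z and Rzw1.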